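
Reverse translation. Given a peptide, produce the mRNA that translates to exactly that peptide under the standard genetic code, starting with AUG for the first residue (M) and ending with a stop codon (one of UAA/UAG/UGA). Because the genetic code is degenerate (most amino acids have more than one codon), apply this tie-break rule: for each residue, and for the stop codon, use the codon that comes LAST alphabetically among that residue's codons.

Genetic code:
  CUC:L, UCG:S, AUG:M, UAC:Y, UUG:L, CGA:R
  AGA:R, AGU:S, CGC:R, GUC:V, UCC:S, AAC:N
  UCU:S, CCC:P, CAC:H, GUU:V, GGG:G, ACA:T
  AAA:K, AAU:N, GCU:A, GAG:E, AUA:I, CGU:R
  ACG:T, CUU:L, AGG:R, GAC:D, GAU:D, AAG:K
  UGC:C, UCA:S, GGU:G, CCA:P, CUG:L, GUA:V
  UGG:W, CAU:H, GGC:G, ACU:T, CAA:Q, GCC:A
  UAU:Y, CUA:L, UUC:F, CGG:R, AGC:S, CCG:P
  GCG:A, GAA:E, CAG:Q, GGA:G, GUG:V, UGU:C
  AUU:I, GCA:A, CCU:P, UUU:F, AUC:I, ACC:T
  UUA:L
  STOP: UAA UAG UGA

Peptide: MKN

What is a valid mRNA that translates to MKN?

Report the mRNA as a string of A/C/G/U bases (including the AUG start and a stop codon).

Answer: mRNA: AUGAAGAAUUGA

Derivation:
residue 1: M -> AUG (start codon)
residue 2: K codons sorted = AAA,AAG -> pick last = AAG
residue 3: N codons sorted = AAC,AAU -> pick last = AAU
terminator: stop codons sorted = UAA,UAG,UGA -> pick last = UGA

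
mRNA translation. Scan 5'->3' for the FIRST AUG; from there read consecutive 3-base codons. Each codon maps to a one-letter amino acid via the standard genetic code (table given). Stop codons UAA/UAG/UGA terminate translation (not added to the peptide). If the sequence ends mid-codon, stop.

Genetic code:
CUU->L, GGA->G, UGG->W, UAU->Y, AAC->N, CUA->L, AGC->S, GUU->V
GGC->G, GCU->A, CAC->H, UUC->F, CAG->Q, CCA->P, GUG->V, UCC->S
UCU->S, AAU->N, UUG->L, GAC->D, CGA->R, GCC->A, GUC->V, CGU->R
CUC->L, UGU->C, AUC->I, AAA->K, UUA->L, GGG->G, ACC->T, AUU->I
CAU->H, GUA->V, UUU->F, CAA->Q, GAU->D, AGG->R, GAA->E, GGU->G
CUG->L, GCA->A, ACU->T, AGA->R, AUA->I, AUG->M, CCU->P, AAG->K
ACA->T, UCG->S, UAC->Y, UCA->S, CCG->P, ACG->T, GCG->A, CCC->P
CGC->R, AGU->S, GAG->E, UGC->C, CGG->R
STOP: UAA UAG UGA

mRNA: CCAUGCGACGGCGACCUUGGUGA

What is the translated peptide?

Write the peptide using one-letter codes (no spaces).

Answer: MRRRPW

Derivation:
start AUG at pos 2
pos 2: AUG -> M; peptide=M
pos 5: CGA -> R; peptide=MR
pos 8: CGG -> R; peptide=MRR
pos 11: CGA -> R; peptide=MRRR
pos 14: CCU -> P; peptide=MRRRP
pos 17: UGG -> W; peptide=MRRRPW
pos 20: UGA -> STOP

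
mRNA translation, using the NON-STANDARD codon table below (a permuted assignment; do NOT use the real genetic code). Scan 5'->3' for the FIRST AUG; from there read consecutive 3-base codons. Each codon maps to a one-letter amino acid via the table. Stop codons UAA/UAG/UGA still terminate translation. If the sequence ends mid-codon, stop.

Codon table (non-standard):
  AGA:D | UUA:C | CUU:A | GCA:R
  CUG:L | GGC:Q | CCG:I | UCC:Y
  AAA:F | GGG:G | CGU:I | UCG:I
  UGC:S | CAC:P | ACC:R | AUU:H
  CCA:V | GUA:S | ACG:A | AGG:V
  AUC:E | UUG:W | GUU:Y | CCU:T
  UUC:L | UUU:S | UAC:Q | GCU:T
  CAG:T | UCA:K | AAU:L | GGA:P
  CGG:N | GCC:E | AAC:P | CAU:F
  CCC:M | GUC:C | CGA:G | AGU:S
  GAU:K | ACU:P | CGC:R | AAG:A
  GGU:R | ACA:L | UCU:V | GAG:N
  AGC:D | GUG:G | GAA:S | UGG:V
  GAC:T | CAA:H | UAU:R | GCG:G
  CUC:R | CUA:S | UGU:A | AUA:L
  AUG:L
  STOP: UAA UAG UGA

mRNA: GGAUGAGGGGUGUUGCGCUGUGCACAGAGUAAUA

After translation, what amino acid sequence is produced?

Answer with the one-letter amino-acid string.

Answer: LVRYGLSLN

Derivation:
start AUG at pos 2
pos 2: AUG -> L; peptide=L
pos 5: AGG -> V; peptide=LV
pos 8: GGU -> R; peptide=LVR
pos 11: GUU -> Y; peptide=LVRY
pos 14: GCG -> G; peptide=LVRYG
pos 17: CUG -> L; peptide=LVRYGL
pos 20: UGC -> S; peptide=LVRYGLS
pos 23: ACA -> L; peptide=LVRYGLSL
pos 26: GAG -> N; peptide=LVRYGLSLN
pos 29: UAA -> STOP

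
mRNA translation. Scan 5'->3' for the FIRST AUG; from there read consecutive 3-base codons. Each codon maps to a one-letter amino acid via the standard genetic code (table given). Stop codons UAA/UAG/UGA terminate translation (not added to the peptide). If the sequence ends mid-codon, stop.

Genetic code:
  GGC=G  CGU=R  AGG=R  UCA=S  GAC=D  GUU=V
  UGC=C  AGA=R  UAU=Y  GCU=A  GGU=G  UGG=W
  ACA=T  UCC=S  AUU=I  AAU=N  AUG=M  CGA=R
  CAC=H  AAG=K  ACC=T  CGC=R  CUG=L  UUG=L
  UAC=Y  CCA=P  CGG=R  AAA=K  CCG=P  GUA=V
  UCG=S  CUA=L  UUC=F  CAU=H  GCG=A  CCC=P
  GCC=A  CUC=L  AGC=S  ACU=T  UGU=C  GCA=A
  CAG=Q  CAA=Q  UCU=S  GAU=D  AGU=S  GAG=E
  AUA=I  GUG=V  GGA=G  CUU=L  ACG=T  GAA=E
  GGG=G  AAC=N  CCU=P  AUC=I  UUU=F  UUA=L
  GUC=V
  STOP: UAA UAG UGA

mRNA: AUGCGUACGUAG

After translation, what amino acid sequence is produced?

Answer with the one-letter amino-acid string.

start AUG at pos 0
pos 0: AUG -> M; peptide=M
pos 3: CGU -> R; peptide=MR
pos 6: ACG -> T; peptide=MRT
pos 9: UAG -> STOP

Answer: MRT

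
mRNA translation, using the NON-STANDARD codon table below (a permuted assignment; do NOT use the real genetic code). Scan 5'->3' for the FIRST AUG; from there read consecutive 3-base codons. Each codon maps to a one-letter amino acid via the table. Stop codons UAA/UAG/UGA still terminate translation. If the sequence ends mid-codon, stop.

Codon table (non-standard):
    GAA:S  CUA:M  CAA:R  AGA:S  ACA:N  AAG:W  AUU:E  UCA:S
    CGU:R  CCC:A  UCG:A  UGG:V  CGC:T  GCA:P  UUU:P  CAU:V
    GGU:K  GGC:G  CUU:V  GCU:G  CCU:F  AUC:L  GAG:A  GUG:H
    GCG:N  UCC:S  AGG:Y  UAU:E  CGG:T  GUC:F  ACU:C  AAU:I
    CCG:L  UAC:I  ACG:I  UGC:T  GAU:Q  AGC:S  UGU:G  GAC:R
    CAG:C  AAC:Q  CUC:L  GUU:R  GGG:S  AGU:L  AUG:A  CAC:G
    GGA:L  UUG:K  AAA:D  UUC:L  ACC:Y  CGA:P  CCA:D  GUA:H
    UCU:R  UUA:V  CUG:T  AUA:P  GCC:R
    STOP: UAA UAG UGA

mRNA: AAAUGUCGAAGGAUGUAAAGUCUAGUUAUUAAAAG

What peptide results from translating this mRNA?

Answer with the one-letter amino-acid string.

Answer: AAWQHWRLE

Derivation:
start AUG at pos 2
pos 2: AUG -> A; peptide=A
pos 5: UCG -> A; peptide=AA
pos 8: AAG -> W; peptide=AAW
pos 11: GAU -> Q; peptide=AAWQ
pos 14: GUA -> H; peptide=AAWQH
pos 17: AAG -> W; peptide=AAWQHW
pos 20: UCU -> R; peptide=AAWQHWR
pos 23: AGU -> L; peptide=AAWQHWRL
pos 26: UAU -> E; peptide=AAWQHWRLE
pos 29: UAA -> STOP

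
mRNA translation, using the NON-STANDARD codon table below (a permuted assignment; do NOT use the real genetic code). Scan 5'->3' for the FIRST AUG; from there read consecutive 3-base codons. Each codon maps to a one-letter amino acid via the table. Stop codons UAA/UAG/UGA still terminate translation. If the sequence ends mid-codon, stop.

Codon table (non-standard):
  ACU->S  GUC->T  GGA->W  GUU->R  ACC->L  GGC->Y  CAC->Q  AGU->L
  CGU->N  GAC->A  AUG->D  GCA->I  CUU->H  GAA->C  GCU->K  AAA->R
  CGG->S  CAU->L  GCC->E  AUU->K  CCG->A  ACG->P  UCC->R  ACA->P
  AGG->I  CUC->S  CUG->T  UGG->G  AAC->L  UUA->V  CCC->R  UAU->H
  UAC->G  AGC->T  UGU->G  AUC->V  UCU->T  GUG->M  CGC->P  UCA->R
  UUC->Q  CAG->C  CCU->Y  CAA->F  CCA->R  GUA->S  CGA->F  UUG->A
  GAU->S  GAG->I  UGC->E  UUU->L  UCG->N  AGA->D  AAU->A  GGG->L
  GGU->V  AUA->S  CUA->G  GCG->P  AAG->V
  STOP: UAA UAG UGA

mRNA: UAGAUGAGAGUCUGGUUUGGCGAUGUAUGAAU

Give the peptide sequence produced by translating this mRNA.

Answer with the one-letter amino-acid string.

Answer: DDTGLYSS

Derivation:
start AUG at pos 3
pos 3: AUG -> D; peptide=D
pos 6: AGA -> D; peptide=DD
pos 9: GUC -> T; peptide=DDT
pos 12: UGG -> G; peptide=DDTG
pos 15: UUU -> L; peptide=DDTGL
pos 18: GGC -> Y; peptide=DDTGLY
pos 21: GAU -> S; peptide=DDTGLYS
pos 24: GUA -> S; peptide=DDTGLYSS
pos 27: UGA -> STOP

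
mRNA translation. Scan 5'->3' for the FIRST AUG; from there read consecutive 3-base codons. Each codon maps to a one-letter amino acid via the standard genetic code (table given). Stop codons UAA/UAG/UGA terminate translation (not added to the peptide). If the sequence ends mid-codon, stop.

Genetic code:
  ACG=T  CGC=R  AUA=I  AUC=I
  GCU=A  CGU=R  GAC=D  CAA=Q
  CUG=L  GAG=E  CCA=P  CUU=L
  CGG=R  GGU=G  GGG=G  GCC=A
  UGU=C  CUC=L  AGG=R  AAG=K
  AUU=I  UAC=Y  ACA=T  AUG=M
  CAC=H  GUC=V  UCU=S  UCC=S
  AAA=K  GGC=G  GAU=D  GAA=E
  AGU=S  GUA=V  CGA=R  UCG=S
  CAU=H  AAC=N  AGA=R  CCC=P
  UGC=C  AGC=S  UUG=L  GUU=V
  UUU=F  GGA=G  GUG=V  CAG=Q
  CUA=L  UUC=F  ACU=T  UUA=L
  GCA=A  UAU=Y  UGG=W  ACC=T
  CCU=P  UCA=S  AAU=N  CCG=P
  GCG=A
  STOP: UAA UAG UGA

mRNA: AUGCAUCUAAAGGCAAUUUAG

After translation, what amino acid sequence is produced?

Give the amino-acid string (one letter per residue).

Answer: MHLKAI

Derivation:
start AUG at pos 0
pos 0: AUG -> M; peptide=M
pos 3: CAU -> H; peptide=MH
pos 6: CUA -> L; peptide=MHL
pos 9: AAG -> K; peptide=MHLK
pos 12: GCA -> A; peptide=MHLKA
pos 15: AUU -> I; peptide=MHLKAI
pos 18: UAG -> STOP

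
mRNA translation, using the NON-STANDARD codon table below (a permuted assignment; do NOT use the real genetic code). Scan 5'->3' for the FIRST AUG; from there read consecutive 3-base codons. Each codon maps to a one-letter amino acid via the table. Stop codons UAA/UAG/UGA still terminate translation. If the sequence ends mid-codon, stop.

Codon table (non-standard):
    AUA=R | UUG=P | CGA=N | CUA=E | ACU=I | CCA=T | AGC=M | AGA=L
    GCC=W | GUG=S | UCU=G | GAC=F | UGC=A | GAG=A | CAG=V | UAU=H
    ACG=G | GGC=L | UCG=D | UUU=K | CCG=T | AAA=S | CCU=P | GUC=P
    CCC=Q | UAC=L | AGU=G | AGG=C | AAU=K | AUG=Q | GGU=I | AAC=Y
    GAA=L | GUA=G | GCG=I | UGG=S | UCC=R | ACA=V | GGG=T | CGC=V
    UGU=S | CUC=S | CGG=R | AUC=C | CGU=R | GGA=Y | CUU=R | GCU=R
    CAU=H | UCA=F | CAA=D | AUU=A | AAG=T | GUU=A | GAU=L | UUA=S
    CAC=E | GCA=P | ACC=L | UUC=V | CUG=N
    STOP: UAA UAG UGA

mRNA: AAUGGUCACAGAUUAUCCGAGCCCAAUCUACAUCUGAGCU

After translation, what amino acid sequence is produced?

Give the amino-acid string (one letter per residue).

Answer: QPVLHTMTCLC

Derivation:
start AUG at pos 1
pos 1: AUG -> Q; peptide=Q
pos 4: GUC -> P; peptide=QP
pos 7: ACA -> V; peptide=QPV
pos 10: GAU -> L; peptide=QPVL
pos 13: UAU -> H; peptide=QPVLH
pos 16: CCG -> T; peptide=QPVLHT
pos 19: AGC -> M; peptide=QPVLHTM
pos 22: CCA -> T; peptide=QPVLHTMT
pos 25: AUC -> C; peptide=QPVLHTMTC
pos 28: UAC -> L; peptide=QPVLHTMTCL
pos 31: AUC -> C; peptide=QPVLHTMTCLC
pos 34: UGA -> STOP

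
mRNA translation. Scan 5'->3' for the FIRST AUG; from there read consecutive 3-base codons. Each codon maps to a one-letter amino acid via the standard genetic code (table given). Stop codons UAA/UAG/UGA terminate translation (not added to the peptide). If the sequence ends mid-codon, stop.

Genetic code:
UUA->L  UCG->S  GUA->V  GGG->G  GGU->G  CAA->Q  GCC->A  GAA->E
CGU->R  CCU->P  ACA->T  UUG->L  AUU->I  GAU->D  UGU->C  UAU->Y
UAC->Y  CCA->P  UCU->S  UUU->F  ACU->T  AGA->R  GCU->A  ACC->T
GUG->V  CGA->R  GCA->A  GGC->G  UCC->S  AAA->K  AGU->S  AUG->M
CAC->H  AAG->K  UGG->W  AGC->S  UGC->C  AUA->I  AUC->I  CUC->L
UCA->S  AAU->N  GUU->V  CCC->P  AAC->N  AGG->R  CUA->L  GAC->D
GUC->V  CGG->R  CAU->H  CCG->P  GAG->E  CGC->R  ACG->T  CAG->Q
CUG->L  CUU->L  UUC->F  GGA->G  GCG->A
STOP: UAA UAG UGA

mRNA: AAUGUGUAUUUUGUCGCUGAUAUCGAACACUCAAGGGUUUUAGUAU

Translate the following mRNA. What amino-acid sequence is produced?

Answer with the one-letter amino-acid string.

Answer: MCILSLISNTQGF

Derivation:
start AUG at pos 1
pos 1: AUG -> M; peptide=M
pos 4: UGU -> C; peptide=MC
pos 7: AUU -> I; peptide=MCI
pos 10: UUG -> L; peptide=MCIL
pos 13: UCG -> S; peptide=MCILS
pos 16: CUG -> L; peptide=MCILSL
pos 19: AUA -> I; peptide=MCILSLI
pos 22: UCG -> S; peptide=MCILSLIS
pos 25: AAC -> N; peptide=MCILSLISN
pos 28: ACU -> T; peptide=MCILSLISNT
pos 31: CAA -> Q; peptide=MCILSLISNTQ
pos 34: GGG -> G; peptide=MCILSLISNTQG
pos 37: UUU -> F; peptide=MCILSLISNTQGF
pos 40: UAG -> STOP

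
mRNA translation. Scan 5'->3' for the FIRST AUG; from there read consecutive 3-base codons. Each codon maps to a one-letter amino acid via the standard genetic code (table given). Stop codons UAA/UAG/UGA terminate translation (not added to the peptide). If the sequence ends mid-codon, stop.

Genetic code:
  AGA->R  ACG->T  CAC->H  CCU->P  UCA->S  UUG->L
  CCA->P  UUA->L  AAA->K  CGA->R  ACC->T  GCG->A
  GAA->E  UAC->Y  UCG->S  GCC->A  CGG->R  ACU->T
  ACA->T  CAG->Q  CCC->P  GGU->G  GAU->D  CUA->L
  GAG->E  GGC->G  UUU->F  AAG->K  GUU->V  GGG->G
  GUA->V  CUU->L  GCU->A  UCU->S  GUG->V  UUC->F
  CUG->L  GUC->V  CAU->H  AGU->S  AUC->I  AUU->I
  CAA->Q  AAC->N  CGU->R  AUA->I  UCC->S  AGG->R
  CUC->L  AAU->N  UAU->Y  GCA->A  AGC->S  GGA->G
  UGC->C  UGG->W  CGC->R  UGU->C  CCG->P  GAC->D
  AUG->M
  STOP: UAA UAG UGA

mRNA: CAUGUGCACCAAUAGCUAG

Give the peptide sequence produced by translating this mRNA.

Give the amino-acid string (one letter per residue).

Answer: MCTNS

Derivation:
start AUG at pos 1
pos 1: AUG -> M; peptide=M
pos 4: UGC -> C; peptide=MC
pos 7: ACC -> T; peptide=MCT
pos 10: AAU -> N; peptide=MCTN
pos 13: AGC -> S; peptide=MCTNS
pos 16: UAG -> STOP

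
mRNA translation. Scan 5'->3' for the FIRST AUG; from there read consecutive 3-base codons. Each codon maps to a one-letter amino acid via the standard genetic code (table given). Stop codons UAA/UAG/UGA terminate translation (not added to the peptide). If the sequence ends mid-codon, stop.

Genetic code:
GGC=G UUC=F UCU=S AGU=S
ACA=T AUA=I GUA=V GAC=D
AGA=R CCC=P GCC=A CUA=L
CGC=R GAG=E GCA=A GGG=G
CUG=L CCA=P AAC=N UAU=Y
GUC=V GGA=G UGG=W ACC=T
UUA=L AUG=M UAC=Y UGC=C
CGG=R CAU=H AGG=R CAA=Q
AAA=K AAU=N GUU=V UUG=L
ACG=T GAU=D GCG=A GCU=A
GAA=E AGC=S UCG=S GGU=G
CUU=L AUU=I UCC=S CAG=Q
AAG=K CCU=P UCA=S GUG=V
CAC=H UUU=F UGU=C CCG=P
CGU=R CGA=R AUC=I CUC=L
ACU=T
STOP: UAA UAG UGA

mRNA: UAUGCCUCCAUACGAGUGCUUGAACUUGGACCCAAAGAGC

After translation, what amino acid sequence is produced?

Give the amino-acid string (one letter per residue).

Answer: MPPYECLNLDPKS

Derivation:
start AUG at pos 1
pos 1: AUG -> M; peptide=M
pos 4: CCU -> P; peptide=MP
pos 7: CCA -> P; peptide=MPP
pos 10: UAC -> Y; peptide=MPPY
pos 13: GAG -> E; peptide=MPPYE
pos 16: UGC -> C; peptide=MPPYEC
pos 19: UUG -> L; peptide=MPPYECL
pos 22: AAC -> N; peptide=MPPYECLN
pos 25: UUG -> L; peptide=MPPYECLNL
pos 28: GAC -> D; peptide=MPPYECLNLD
pos 31: CCA -> P; peptide=MPPYECLNLDP
pos 34: AAG -> K; peptide=MPPYECLNLDPK
pos 37: AGC -> S; peptide=MPPYECLNLDPKS
pos 40: only 0 nt remain (<3), stop (end of mRNA)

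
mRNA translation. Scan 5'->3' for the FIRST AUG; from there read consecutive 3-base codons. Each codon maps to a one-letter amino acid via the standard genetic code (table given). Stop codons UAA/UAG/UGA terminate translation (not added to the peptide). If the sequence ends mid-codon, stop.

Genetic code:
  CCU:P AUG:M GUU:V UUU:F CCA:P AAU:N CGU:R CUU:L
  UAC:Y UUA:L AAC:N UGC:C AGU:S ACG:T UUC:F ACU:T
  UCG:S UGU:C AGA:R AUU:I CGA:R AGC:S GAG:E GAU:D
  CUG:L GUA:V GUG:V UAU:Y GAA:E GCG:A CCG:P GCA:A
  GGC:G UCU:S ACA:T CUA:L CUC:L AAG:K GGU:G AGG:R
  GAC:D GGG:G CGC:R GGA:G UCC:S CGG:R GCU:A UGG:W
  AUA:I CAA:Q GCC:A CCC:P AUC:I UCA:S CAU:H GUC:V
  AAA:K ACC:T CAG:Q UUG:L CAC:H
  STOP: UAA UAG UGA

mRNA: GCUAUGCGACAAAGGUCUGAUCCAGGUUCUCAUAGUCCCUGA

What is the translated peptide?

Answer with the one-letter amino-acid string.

start AUG at pos 3
pos 3: AUG -> M; peptide=M
pos 6: CGA -> R; peptide=MR
pos 9: CAA -> Q; peptide=MRQ
pos 12: AGG -> R; peptide=MRQR
pos 15: UCU -> S; peptide=MRQRS
pos 18: GAU -> D; peptide=MRQRSD
pos 21: CCA -> P; peptide=MRQRSDP
pos 24: GGU -> G; peptide=MRQRSDPG
pos 27: UCU -> S; peptide=MRQRSDPGS
pos 30: CAU -> H; peptide=MRQRSDPGSH
pos 33: AGU -> S; peptide=MRQRSDPGSHS
pos 36: CCC -> P; peptide=MRQRSDPGSHSP
pos 39: UGA -> STOP

Answer: MRQRSDPGSHSP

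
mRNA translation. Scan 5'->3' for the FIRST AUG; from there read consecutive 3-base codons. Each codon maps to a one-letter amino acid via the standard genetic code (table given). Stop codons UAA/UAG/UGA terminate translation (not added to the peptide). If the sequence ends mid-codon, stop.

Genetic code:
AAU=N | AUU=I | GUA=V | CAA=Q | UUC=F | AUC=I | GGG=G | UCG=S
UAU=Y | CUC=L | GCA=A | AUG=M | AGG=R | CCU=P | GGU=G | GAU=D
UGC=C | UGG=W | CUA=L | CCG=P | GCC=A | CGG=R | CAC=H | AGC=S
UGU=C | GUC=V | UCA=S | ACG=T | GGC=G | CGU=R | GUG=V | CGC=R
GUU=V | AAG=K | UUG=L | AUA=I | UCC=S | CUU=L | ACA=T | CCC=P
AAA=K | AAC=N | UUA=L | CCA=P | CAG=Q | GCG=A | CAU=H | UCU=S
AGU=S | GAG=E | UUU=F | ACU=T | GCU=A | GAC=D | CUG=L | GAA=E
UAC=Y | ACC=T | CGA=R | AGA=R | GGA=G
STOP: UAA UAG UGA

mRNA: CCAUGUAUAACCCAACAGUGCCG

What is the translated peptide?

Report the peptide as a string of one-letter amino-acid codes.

start AUG at pos 2
pos 2: AUG -> M; peptide=M
pos 5: UAU -> Y; peptide=MY
pos 8: AAC -> N; peptide=MYN
pos 11: CCA -> P; peptide=MYNP
pos 14: ACA -> T; peptide=MYNPT
pos 17: GUG -> V; peptide=MYNPTV
pos 20: CCG -> P; peptide=MYNPTVP
pos 23: only 0 nt remain (<3), stop (end of mRNA)

Answer: MYNPTVP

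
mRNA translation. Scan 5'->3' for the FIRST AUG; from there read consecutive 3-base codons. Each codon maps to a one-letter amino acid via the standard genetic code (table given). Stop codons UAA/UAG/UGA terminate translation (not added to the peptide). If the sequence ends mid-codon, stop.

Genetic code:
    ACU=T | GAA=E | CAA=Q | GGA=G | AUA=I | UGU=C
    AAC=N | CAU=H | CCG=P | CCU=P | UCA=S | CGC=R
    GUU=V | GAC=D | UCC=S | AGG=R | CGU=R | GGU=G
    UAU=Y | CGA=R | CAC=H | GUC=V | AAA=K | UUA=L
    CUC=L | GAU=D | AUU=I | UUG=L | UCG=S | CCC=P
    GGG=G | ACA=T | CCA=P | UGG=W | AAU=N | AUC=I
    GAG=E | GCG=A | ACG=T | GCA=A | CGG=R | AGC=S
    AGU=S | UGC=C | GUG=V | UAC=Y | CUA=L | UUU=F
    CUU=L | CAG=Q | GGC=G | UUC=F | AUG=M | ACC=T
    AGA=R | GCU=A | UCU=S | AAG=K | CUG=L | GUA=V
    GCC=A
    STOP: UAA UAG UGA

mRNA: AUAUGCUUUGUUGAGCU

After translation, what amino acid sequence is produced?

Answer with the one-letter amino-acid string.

Answer: MLC

Derivation:
start AUG at pos 2
pos 2: AUG -> M; peptide=M
pos 5: CUU -> L; peptide=ML
pos 8: UGU -> C; peptide=MLC
pos 11: UGA -> STOP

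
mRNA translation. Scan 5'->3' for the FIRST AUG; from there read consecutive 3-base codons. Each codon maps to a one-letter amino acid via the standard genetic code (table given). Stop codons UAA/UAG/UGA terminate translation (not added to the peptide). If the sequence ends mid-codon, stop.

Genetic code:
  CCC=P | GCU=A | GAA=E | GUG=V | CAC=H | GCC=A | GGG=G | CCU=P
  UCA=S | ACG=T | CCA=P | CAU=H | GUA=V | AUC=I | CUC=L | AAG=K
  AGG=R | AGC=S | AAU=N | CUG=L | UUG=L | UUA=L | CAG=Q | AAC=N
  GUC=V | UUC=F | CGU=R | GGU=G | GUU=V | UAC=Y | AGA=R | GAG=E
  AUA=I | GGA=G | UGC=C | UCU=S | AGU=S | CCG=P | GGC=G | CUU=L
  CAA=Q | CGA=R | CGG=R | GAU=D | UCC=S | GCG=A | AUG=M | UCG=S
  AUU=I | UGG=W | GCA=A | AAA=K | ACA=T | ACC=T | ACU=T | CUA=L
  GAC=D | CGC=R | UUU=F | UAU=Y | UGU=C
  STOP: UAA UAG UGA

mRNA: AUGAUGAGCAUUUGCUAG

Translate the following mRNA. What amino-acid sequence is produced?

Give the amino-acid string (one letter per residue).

Answer: MMSIC

Derivation:
start AUG at pos 0
pos 0: AUG -> M; peptide=M
pos 3: AUG -> M; peptide=MM
pos 6: AGC -> S; peptide=MMS
pos 9: AUU -> I; peptide=MMSI
pos 12: UGC -> C; peptide=MMSIC
pos 15: UAG -> STOP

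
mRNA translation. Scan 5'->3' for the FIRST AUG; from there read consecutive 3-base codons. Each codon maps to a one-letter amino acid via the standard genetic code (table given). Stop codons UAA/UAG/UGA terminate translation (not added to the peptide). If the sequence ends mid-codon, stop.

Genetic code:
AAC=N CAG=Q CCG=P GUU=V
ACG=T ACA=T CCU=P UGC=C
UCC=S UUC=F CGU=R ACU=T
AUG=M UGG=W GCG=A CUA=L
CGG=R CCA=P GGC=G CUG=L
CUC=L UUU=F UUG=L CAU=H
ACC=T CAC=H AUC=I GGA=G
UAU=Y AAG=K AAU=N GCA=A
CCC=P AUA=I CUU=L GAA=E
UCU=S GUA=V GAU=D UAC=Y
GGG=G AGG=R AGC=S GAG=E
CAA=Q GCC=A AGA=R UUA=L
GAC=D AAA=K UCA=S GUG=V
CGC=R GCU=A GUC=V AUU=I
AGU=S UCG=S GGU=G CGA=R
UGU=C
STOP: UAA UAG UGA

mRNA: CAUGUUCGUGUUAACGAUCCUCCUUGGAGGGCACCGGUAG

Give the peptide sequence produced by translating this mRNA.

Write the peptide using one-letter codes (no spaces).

start AUG at pos 1
pos 1: AUG -> M; peptide=M
pos 4: UUC -> F; peptide=MF
pos 7: GUG -> V; peptide=MFV
pos 10: UUA -> L; peptide=MFVL
pos 13: ACG -> T; peptide=MFVLT
pos 16: AUC -> I; peptide=MFVLTI
pos 19: CUC -> L; peptide=MFVLTIL
pos 22: CUU -> L; peptide=MFVLTILL
pos 25: GGA -> G; peptide=MFVLTILLG
pos 28: GGG -> G; peptide=MFVLTILLGG
pos 31: CAC -> H; peptide=MFVLTILLGGH
pos 34: CGG -> R; peptide=MFVLTILLGGHR
pos 37: UAG -> STOP

Answer: MFVLTILLGGHR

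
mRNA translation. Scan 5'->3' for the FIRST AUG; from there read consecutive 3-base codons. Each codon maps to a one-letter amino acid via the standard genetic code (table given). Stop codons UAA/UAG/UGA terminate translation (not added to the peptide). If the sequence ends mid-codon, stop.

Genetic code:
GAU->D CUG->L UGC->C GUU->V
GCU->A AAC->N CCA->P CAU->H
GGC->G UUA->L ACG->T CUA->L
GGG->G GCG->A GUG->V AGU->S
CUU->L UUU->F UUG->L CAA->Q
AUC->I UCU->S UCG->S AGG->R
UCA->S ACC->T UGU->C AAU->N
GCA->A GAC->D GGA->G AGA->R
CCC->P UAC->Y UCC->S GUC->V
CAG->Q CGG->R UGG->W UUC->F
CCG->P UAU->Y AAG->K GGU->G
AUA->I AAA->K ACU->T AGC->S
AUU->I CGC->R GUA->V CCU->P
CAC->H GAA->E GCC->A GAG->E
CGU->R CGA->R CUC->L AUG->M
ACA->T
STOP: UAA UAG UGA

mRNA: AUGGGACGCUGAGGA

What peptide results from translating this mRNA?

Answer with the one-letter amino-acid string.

Answer: MGR

Derivation:
start AUG at pos 0
pos 0: AUG -> M; peptide=M
pos 3: GGA -> G; peptide=MG
pos 6: CGC -> R; peptide=MGR
pos 9: UGA -> STOP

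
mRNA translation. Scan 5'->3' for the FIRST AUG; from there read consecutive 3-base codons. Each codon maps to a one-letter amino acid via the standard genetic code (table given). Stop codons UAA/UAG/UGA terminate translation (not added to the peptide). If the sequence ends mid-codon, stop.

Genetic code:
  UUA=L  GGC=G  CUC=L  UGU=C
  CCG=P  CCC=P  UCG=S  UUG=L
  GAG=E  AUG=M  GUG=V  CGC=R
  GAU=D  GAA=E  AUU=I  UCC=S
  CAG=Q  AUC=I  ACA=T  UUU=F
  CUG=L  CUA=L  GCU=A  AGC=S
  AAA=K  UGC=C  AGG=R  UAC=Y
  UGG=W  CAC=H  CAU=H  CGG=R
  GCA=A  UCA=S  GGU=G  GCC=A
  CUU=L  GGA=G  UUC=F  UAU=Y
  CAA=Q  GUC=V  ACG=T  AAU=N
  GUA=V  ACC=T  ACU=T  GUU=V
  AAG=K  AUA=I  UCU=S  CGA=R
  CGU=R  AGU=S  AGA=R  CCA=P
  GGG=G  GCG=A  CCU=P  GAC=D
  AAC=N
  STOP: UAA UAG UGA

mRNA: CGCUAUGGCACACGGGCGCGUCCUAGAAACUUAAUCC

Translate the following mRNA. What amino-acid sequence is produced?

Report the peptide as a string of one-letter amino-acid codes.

start AUG at pos 4
pos 4: AUG -> M; peptide=M
pos 7: GCA -> A; peptide=MA
pos 10: CAC -> H; peptide=MAH
pos 13: GGG -> G; peptide=MAHG
pos 16: CGC -> R; peptide=MAHGR
pos 19: GUC -> V; peptide=MAHGRV
pos 22: CUA -> L; peptide=MAHGRVL
pos 25: GAA -> E; peptide=MAHGRVLE
pos 28: ACU -> T; peptide=MAHGRVLET
pos 31: UAA -> STOP

Answer: MAHGRVLET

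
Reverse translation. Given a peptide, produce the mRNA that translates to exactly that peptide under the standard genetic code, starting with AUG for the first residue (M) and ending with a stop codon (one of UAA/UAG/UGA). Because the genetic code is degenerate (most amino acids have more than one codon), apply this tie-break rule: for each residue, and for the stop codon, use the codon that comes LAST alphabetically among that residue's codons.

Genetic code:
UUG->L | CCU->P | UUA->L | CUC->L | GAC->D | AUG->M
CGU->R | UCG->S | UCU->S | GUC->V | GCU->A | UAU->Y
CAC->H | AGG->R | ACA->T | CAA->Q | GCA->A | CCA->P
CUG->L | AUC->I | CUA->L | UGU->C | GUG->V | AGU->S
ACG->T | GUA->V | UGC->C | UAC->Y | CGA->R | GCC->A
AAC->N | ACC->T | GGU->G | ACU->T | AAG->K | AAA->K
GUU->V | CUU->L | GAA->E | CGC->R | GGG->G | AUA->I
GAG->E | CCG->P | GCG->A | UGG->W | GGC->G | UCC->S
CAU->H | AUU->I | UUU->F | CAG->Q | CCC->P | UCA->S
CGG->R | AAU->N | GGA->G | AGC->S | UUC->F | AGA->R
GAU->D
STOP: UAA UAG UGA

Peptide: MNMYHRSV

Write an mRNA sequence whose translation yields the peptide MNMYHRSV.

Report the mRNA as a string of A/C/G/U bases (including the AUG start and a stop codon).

Answer: mRNA: AUGAAUAUGUAUCAUCGUUCUGUUUGA

Derivation:
residue 1: M -> AUG (start codon)
residue 2: N codons sorted = AAC,AAU -> pick last = AAU
residue 3: M -> AUG (only codon)
residue 4: Y codons sorted = UAC,UAU -> pick last = UAU
residue 5: H codons sorted = CAC,CAU -> pick last = CAU
residue 6: R codons sorted = AGA,AGG,CGA,CGC,CGG,CGU -> pick last = CGU
residue 7: S codons sorted = AGC,AGU,UCA,UCC,UCG,UCU -> pick last = UCU
residue 8: V codons sorted = GUA,GUC,GUG,GUU -> pick last = GUU
terminator: stop codons sorted = UAA,UAG,UGA -> pick last = UGA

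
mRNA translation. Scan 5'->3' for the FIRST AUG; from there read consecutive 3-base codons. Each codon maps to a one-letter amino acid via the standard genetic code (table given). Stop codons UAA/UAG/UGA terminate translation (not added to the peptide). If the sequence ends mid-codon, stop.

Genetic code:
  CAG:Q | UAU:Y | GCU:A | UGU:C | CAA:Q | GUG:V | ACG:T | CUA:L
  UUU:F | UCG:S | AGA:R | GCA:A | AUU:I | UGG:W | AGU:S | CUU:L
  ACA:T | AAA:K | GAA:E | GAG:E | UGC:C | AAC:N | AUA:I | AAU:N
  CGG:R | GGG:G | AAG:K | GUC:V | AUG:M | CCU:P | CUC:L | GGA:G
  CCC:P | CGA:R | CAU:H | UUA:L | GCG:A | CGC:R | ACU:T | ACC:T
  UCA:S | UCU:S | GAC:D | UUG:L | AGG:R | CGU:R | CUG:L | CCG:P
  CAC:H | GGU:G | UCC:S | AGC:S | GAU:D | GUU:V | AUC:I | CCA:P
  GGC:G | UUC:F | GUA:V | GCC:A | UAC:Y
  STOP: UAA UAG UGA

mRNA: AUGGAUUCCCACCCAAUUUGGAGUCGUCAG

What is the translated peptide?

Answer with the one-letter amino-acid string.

start AUG at pos 0
pos 0: AUG -> M; peptide=M
pos 3: GAU -> D; peptide=MD
pos 6: UCC -> S; peptide=MDS
pos 9: CAC -> H; peptide=MDSH
pos 12: CCA -> P; peptide=MDSHP
pos 15: AUU -> I; peptide=MDSHPI
pos 18: UGG -> W; peptide=MDSHPIW
pos 21: AGU -> S; peptide=MDSHPIWS
pos 24: CGU -> R; peptide=MDSHPIWSR
pos 27: CAG -> Q; peptide=MDSHPIWSRQ
pos 30: only 0 nt remain (<3), stop (end of mRNA)

Answer: MDSHPIWSRQ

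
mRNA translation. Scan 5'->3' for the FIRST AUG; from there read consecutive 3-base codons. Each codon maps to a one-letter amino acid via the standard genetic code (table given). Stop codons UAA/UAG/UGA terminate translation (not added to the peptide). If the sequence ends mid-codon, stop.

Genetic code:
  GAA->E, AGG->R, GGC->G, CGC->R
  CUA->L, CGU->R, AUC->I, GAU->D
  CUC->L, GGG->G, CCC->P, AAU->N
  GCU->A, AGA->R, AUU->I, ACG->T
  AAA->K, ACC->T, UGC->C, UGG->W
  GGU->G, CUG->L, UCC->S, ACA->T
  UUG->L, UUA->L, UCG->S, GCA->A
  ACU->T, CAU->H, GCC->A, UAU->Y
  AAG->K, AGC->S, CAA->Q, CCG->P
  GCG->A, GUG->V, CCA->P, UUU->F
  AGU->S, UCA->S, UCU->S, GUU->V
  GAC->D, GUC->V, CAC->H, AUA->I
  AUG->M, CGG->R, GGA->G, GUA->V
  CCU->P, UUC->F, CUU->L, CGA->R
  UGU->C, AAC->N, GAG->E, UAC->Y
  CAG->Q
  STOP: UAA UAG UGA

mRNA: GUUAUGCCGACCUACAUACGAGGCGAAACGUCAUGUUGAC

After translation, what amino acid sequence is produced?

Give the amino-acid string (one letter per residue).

start AUG at pos 3
pos 3: AUG -> M; peptide=M
pos 6: CCG -> P; peptide=MP
pos 9: ACC -> T; peptide=MPT
pos 12: UAC -> Y; peptide=MPTY
pos 15: AUA -> I; peptide=MPTYI
pos 18: CGA -> R; peptide=MPTYIR
pos 21: GGC -> G; peptide=MPTYIRG
pos 24: GAA -> E; peptide=MPTYIRGE
pos 27: ACG -> T; peptide=MPTYIRGET
pos 30: UCA -> S; peptide=MPTYIRGETS
pos 33: UGU -> C; peptide=MPTYIRGETSC
pos 36: UGA -> STOP

Answer: MPTYIRGETSC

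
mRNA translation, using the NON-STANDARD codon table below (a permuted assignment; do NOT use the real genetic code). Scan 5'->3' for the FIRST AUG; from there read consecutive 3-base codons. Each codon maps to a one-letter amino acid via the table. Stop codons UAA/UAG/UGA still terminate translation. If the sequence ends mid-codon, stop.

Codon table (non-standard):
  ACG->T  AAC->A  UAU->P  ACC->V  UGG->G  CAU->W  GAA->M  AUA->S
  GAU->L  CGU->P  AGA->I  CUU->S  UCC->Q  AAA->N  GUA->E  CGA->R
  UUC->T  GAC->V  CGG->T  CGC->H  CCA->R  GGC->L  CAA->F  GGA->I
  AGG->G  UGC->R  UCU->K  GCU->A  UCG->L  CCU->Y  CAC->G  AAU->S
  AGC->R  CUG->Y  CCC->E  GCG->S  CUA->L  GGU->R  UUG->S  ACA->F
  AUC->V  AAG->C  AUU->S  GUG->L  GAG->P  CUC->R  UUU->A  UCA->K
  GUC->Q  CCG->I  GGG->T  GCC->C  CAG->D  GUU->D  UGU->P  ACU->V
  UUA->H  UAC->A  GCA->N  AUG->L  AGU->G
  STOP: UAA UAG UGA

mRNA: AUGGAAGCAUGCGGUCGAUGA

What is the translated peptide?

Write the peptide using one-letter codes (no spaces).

start AUG at pos 0
pos 0: AUG -> L; peptide=L
pos 3: GAA -> M; peptide=LM
pos 6: GCA -> N; peptide=LMN
pos 9: UGC -> R; peptide=LMNR
pos 12: GGU -> R; peptide=LMNRR
pos 15: CGA -> R; peptide=LMNRRR
pos 18: UGA -> STOP

Answer: LMNRRR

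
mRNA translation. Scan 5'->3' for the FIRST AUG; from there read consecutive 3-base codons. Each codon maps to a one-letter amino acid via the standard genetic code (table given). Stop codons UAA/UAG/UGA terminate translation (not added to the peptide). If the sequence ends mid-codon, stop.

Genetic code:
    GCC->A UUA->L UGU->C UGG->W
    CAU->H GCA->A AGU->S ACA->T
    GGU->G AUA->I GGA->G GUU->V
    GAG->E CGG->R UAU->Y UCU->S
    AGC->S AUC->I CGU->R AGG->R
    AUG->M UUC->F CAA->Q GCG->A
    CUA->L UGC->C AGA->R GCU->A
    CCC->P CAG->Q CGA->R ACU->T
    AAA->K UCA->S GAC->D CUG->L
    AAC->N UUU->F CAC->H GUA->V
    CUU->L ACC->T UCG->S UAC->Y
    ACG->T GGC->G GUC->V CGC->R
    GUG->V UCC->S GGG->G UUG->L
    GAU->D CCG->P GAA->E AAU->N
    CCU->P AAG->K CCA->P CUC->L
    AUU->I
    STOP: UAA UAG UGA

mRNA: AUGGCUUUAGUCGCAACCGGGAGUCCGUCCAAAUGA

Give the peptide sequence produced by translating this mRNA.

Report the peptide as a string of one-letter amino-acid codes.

Answer: MALVATGSPSK

Derivation:
start AUG at pos 0
pos 0: AUG -> M; peptide=M
pos 3: GCU -> A; peptide=MA
pos 6: UUA -> L; peptide=MAL
pos 9: GUC -> V; peptide=MALV
pos 12: GCA -> A; peptide=MALVA
pos 15: ACC -> T; peptide=MALVAT
pos 18: GGG -> G; peptide=MALVATG
pos 21: AGU -> S; peptide=MALVATGS
pos 24: CCG -> P; peptide=MALVATGSP
pos 27: UCC -> S; peptide=MALVATGSPS
pos 30: AAA -> K; peptide=MALVATGSPSK
pos 33: UGA -> STOP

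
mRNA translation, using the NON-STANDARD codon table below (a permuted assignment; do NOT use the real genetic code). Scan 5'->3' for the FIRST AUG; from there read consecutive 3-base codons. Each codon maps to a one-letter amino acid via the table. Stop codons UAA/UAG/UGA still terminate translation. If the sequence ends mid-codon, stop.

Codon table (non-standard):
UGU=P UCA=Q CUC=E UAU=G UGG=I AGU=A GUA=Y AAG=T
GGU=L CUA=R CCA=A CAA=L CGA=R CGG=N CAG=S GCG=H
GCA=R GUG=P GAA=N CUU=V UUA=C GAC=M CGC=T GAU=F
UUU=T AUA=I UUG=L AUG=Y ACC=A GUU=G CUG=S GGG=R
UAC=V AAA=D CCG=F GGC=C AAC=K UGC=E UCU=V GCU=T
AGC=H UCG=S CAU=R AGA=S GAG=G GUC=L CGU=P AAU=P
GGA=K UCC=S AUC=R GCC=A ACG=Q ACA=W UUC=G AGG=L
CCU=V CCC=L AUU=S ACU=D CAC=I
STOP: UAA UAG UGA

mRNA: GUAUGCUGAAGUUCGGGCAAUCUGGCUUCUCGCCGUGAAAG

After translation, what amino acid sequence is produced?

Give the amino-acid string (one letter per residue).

Answer: YSTGRLVCGSF

Derivation:
start AUG at pos 2
pos 2: AUG -> Y; peptide=Y
pos 5: CUG -> S; peptide=YS
pos 8: AAG -> T; peptide=YST
pos 11: UUC -> G; peptide=YSTG
pos 14: GGG -> R; peptide=YSTGR
pos 17: CAA -> L; peptide=YSTGRL
pos 20: UCU -> V; peptide=YSTGRLV
pos 23: GGC -> C; peptide=YSTGRLVC
pos 26: UUC -> G; peptide=YSTGRLVCG
pos 29: UCG -> S; peptide=YSTGRLVCGS
pos 32: CCG -> F; peptide=YSTGRLVCGSF
pos 35: UGA -> STOP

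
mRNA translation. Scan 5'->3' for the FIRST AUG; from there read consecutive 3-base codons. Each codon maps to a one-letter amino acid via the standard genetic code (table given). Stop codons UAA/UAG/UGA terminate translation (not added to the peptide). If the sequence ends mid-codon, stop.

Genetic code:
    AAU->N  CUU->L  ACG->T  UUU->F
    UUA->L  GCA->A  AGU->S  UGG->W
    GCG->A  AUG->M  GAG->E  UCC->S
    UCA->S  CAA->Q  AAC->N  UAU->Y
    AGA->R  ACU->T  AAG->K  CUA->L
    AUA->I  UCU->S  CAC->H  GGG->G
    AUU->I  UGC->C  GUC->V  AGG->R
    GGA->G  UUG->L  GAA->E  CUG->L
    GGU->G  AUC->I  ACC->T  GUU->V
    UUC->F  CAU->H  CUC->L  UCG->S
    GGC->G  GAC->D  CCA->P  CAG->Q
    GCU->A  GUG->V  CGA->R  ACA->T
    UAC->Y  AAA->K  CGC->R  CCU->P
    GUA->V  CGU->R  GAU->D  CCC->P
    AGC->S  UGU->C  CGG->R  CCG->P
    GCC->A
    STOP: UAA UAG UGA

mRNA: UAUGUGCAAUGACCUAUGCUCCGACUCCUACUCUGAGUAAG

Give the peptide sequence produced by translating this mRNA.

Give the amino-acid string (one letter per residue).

Answer: MCNDLCSDSYSE

Derivation:
start AUG at pos 1
pos 1: AUG -> M; peptide=M
pos 4: UGC -> C; peptide=MC
pos 7: AAU -> N; peptide=MCN
pos 10: GAC -> D; peptide=MCND
pos 13: CUA -> L; peptide=MCNDL
pos 16: UGC -> C; peptide=MCNDLC
pos 19: UCC -> S; peptide=MCNDLCS
pos 22: GAC -> D; peptide=MCNDLCSD
pos 25: UCC -> S; peptide=MCNDLCSDS
pos 28: UAC -> Y; peptide=MCNDLCSDSY
pos 31: UCU -> S; peptide=MCNDLCSDSYS
pos 34: GAG -> E; peptide=MCNDLCSDSYSE
pos 37: UAA -> STOP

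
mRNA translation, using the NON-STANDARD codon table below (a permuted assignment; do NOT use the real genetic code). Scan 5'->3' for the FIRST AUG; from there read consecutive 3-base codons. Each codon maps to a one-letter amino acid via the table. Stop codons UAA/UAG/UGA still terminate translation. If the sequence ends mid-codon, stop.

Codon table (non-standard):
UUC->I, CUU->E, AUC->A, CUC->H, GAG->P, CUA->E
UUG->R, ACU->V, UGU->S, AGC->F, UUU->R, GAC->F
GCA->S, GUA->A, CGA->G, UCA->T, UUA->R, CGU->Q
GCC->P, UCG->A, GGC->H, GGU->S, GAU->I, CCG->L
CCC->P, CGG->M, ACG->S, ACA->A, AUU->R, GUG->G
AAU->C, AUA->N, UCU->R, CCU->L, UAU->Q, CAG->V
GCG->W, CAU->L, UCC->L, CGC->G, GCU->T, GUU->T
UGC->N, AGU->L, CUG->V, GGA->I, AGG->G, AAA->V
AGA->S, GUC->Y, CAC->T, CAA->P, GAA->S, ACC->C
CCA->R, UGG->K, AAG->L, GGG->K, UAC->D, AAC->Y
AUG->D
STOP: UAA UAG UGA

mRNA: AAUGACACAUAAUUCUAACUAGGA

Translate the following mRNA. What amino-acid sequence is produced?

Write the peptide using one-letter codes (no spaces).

start AUG at pos 1
pos 1: AUG -> D; peptide=D
pos 4: ACA -> A; peptide=DA
pos 7: CAU -> L; peptide=DAL
pos 10: AAU -> C; peptide=DALC
pos 13: UCU -> R; peptide=DALCR
pos 16: AAC -> Y; peptide=DALCRY
pos 19: UAG -> STOP

Answer: DALCRY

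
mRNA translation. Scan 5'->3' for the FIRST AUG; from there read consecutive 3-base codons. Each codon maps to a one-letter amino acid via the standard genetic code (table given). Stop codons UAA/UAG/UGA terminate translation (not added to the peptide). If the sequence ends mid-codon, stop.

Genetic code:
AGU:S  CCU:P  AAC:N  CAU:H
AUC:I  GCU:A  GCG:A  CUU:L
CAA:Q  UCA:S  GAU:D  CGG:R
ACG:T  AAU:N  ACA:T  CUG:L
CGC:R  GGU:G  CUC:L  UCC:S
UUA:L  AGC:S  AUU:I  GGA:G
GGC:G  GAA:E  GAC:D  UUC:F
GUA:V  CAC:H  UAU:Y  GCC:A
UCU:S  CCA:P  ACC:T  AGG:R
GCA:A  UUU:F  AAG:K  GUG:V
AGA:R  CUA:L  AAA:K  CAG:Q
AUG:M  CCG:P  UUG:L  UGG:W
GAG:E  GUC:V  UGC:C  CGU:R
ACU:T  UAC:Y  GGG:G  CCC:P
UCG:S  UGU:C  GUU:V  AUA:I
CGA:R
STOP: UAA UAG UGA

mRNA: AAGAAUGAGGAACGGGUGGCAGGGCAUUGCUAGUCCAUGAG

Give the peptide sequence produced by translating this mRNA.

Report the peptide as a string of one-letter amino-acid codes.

Answer: MRNGWQGIASP

Derivation:
start AUG at pos 4
pos 4: AUG -> M; peptide=M
pos 7: AGG -> R; peptide=MR
pos 10: AAC -> N; peptide=MRN
pos 13: GGG -> G; peptide=MRNG
pos 16: UGG -> W; peptide=MRNGW
pos 19: CAG -> Q; peptide=MRNGWQ
pos 22: GGC -> G; peptide=MRNGWQG
pos 25: AUU -> I; peptide=MRNGWQGI
pos 28: GCU -> A; peptide=MRNGWQGIA
pos 31: AGU -> S; peptide=MRNGWQGIAS
pos 34: CCA -> P; peptide=MRNGWQGIASP
pos 37: UGA -> STOP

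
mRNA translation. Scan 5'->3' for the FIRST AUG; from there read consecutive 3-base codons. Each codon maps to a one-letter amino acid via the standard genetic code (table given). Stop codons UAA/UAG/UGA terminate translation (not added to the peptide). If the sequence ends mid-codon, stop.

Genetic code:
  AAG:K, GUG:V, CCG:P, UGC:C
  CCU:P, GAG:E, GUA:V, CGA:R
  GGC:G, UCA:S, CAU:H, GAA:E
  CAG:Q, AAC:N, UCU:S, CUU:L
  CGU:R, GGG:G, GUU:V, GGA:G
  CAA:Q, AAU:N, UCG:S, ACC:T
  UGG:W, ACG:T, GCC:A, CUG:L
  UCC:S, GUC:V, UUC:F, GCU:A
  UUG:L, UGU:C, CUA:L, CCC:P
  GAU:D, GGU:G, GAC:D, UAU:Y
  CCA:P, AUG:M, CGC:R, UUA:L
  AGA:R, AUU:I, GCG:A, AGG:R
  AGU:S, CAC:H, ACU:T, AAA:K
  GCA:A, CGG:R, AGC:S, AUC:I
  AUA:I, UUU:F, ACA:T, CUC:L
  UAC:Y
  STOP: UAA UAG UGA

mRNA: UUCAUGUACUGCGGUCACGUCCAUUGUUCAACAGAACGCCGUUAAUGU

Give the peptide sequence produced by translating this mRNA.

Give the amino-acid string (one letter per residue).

Answer: MYCGHVHCSTERR

Derivation:
start AUG at pos 3
pos 3: AUG -> M; peptide=M
pos 6: UAC -> Y; peptide=MY
pos 9: UGC -> C; peptide=MYC
pos 12: GGU -> G; peptide=MYCG
pos 15: CAC -> H; peptide=MYCGH
pos 18: GUC -> V; peptide=MYCGHV
pos 21: CAU -> H; peptide=MYCGHVH
pos 24: UGU -> C; peptide=MYCGHVHC
pos 27: UCA -> S; peptide=MYCGHVHCS
pos 30: ACA -> T; peptide=MYCGHVHCST
pos 33: GAA -> E; peptide=MYCGHVHCSTE
pos 36: CGC -> R; peptide=MYCGHVHCSTER
pos 39: CGU -> R; peptide=MYCGHVHCSTERR
pos 42: UAA -> STOP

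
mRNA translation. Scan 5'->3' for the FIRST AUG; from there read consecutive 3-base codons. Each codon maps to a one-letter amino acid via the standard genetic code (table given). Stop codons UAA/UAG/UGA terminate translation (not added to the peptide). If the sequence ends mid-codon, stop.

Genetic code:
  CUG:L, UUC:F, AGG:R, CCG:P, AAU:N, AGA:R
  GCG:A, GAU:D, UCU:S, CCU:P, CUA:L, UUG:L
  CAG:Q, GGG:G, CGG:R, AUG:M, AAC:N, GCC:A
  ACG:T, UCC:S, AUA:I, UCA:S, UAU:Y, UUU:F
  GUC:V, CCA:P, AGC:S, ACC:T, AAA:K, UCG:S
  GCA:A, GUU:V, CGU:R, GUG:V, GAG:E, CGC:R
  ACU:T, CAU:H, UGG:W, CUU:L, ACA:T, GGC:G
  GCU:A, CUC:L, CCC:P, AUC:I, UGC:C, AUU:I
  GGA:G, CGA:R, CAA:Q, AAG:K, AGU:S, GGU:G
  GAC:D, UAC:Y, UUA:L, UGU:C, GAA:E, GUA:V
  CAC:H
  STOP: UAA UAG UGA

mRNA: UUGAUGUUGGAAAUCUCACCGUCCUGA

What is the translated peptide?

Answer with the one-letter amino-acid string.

Answer: MLEISPS

Derivation:
start AUG at pos 3
pos 3: AUG -> M; peptide=M
pos 6: UUG -> L; peptide=ML
pos 9: GAA -> E; peptide=MLE
pos 12: AUC -> I; peptide=MLEI
pos 15: UCA -> S; peptide=MLEIS
pos 18: CCG -> P; peptide=MLEISP
pos 21: UCC -> S; peptide=MLEISPS
pos 24: UGA -> STOP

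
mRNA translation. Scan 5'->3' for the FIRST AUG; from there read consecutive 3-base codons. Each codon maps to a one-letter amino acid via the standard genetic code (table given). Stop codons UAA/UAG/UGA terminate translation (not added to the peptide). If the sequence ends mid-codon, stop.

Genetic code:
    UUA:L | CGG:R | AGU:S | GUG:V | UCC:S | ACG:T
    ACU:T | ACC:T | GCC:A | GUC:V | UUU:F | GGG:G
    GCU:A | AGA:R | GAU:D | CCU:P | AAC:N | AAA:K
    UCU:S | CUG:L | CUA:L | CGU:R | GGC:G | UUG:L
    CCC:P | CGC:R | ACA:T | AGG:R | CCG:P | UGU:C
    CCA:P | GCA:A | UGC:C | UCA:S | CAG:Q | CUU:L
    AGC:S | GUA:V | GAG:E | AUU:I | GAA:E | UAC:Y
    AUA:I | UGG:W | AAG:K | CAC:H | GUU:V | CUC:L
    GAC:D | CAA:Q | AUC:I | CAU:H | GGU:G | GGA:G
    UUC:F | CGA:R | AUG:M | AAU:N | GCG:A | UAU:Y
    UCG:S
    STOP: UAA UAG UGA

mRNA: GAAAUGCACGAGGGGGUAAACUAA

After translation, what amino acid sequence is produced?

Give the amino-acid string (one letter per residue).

Answer: MHEGVN

Derivation:
start AUG at pos 3
pos 3: AUG -> M; peptide=M
pos 6: CAC -> H; peptide=MH
pos 9: GAG -> E; peptide=MHE
pos 12: GGG -> G; peptide=MHEG
pos 15: GUA -> V; peptide=MHEGV
pos 18: AAC -> N; peptide=MHEGVN
pos 21: UAA -> STOP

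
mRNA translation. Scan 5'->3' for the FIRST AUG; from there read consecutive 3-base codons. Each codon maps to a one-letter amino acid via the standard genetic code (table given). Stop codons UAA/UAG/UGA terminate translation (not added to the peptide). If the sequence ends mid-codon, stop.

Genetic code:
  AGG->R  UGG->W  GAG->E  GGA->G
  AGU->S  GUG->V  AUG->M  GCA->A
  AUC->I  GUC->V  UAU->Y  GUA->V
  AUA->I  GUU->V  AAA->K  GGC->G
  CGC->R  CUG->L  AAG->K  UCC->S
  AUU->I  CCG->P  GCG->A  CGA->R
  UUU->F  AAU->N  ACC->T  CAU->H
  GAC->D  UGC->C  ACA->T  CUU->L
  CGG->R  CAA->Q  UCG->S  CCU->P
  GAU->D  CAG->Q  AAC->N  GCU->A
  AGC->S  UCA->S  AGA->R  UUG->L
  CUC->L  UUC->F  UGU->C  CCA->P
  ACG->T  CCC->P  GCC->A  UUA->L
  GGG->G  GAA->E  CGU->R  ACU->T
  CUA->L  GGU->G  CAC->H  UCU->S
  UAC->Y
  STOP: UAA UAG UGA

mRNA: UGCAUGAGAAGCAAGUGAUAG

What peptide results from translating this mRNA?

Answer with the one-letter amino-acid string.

Answer: MRSK

Derivation:
start AUG at pos 3
pos 3: AUG -> M; peptide=M
pos 6: AGA -> R; peptide=MR
pos 9: AGC -> S; peptide=MRS
pos 12: AAG -> K; peptide=MRSK
pos 15: UGA -> STOP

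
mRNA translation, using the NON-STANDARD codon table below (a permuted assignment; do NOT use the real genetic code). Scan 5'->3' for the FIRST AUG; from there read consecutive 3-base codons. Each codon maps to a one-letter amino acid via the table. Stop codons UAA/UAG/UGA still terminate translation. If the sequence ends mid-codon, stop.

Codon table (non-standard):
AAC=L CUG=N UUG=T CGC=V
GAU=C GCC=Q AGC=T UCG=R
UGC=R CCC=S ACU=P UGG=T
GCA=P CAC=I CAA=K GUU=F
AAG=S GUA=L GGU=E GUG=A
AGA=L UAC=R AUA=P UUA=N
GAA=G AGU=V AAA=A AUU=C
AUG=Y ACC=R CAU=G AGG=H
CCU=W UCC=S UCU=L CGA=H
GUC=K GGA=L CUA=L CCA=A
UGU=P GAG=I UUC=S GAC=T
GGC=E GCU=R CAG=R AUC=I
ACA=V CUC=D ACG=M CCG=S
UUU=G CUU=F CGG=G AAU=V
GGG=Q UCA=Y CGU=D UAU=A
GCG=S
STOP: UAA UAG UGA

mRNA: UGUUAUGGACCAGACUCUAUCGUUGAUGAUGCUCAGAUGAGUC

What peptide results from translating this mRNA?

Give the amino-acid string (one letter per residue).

Answer: YTRPLRTYYDL

Derivation:
start AUG at pos 4
pos 4: AUG -> Y; peptide=Y
pos 7: GAC -> T; peptide=YT
pos 10: CAG -> R; peptide=YTR
pos 13: ACU -> P; peptide=YTRP
pos 16: CUA -> L; peptide=YTRPL
pos 19: UCG -> R; peptide=YTRPLR
pos 22: UUG -> T; peptide=YTRPLRT
pos 25: AUG -> Y; peptide=YTRPLRTY
pos 28: AUG -> Y; peptide=YTRPLRTYY
pos 31: CUC -> D; peptide=YTRPLRTYYD
pos 34: AGA -> L; peptide=YTRPLRTYYDL
pos 37: UGA -> STOP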